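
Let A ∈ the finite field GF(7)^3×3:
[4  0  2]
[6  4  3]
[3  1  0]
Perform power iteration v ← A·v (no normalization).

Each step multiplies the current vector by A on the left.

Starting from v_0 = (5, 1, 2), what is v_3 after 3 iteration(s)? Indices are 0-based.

v_3 = (1, 6, 1)

v_0 = (5, 1, 2).
v_1 = A·v_0 = (3, 5, 2).
v_2 = A·v_1 = (2, 2, 0).
v_3 = A·v_2 = (1, 6, 1).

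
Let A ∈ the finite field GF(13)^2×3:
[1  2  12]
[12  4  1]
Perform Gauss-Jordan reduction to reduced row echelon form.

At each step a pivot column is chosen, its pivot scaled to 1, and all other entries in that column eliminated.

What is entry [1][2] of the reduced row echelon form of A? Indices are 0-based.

step 1: normalize row 0 (÷1) = (1, 2, 12)
  row 1: subtract 12×row0 = (0, 6, 0)
step 2: normalize row 1 (÷6) = (0, 1, 0)
  row 0: subtract 2×row1 = (1, 0, 12)

M[1][2] = 0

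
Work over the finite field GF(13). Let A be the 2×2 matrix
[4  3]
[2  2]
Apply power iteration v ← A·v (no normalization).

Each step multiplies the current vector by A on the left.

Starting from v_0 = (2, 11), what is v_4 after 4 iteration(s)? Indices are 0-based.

v_4 = (1, 6)

v_0 = (2, 11).
v_1 = A·v_0 = (2, 0).
v_2 = A·v_1 = (8, 4).
v_3 = A·v_2 = (5, 11).
v_4 = A·v_3 = (1, 6).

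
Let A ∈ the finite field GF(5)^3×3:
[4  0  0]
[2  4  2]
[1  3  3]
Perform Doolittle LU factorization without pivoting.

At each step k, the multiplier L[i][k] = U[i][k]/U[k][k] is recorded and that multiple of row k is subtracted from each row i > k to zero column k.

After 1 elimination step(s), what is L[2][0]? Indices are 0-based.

Step 1: pivot at (0,0) is 4.
  row1 ← row1 − (3)·row0  ⇒  L[1][0]=3, U row1=(0, 4, 2)
  row2 ← row2 − (4)·row0  ⇒  L[2][0]=4, U row2=(0, 3, 3)

L[2][0] = 4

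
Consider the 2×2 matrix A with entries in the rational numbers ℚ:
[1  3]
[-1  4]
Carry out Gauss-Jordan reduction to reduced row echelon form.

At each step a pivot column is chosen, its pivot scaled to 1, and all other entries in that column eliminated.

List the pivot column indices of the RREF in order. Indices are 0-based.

pivot columns: 0, 1

[1] R0 /= 1  ⇒  (1, 3)
     R1 -= -1·R0  ⇒  (0, 7)
[2] R1 /= 7  ⇒  (0, 1)
     R0 -= 3·R1  ⇒  (1, 0)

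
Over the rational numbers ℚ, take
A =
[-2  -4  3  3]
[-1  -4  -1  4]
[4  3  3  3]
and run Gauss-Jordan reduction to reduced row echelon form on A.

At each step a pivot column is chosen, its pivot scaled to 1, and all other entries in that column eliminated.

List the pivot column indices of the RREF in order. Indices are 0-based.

step 1: normalize row 0 (÷-2) = (1, 2, -3/2, -3/2)
  row 1: subtract -1×row0 = (0, -2, -5/2, 5/2)
  row 2: subtract 4×row0 = (0, -5, 9, 9)
step 2: normalize row 1 (÷-2) = (0, 1, 5/4, -5/4)
  row 0: subtract 2×row1 = (1, 0, -4, 1)
  row 2: subtract -5×row1 = (0, 0, 61/4, 11/4)
step 3: normalize row 2 (÷61/4) = (0, 0, 1, 11/61)
  row 0: subtract -4×row2 = (1, 0, 0, 105/61)
  row 1: subtract 5/4×row2 = (0, 1, 0, -90/61)

pivot columns: 0, 1, 2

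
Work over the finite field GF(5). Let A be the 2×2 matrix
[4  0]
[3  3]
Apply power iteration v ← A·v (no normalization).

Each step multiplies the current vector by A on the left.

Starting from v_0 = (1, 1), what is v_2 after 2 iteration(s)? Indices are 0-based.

v_0 = (1, 1).
v_1 = A·v_0 = (4, 1).
v_2 = A·v_1 = (1, 0).

v_2 = (1, 0)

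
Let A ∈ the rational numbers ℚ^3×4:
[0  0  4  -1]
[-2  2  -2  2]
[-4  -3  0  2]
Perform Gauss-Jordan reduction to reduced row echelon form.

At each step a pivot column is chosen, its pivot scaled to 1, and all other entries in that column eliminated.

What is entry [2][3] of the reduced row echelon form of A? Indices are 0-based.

[1] R0 <-> R1
[1] R0 /= -2  ⇒  (1, -1, 1, -1)
     R2 -= -4·R0  ⇒  (0, -7, 4, -2)
[2] R1 <-> R2
[2] R1 /= -7  ⇒  (0, 1, -4/7, 2/7)
     R0 -= -1·R1  ⇒  (1, 0, 3/7, -5/7)
[3] R2 /= 4  ⇒  (0, 0, 1, -1/4)
     R0 -= 3/7·R2  ⇒  (1, 0, 0, -17/28)
     R1 -= -4/7·R2  ⇒  (0, 1, 0, 1/7)

M[2][3] = -1/4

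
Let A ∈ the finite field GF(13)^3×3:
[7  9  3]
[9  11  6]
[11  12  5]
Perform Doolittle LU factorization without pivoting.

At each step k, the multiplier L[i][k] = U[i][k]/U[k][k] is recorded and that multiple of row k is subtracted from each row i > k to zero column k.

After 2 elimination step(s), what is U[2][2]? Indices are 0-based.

[col 0] pivot 7
  R1 -= 5*R0 → (0, 5, 4)  (L[1][0] := 5)
  R2 -= 9*R0 → (0, 9, 4)  (L[2][0] := 9)
[col 1] pivot 5
  R2 -= 7*R1 → (0, 0, 2)  (L[2][1] := 7)

U[2][2] = 2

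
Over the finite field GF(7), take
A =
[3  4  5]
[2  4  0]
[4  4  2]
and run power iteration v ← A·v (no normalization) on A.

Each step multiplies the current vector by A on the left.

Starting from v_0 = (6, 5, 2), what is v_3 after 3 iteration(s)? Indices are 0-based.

v_0 = (6, 5, 2).
v_1 = A·v_0 = (6, 4, 6).
v_2 = A·v_1 = (1, 0, 3).
v_3 = A·v_2 = (4, 2, 3).

v_3 = (4, 2, 3)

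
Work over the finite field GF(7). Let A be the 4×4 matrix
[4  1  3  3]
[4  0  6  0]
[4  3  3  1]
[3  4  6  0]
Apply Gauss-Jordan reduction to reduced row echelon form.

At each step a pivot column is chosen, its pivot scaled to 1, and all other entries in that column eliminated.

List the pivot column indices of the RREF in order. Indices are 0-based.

step 1: normalize row 0 (÷4) = (1, 2, 6, 6)
  row 1: subtract 4×row0 = (0, 6, 3, 4)
  row 2: subtract 4×row0 = (0, 2, 0, 5)
  row 3: subtract 3×row0 = (0, 5, 2, 3)
step 2: normalize row 1 (÷6) = (0, 1, 4, 3)
  row 0: subtract 2×row1 = (1, 0, 5, 0)
  row 2: subtract 2×row1 = (0, 0, 6, 6)
  row 3: subtract 5×row1 = (0, 0, 3, 2)
step 3: normalize row 2 (÷6) = (0, 0, 1, 1)
  row 0: subtract 5×row2 = (1, 0, 0, 2)
  row 1: subtract 4×row2 = (0, 1, 0, 6)
  row 3: subtract 3×row2 = (0, 0, 0, 6)
step 4: normalize row 3 (÷6) = (0, 0, 0, 1)
  row 0: subtract 2×row3 = (1, 0, 0, 0)
  row 1: subtract 6×row3 = (0, 1, 0, 0)
  row 2: subtract 1×row3 = (0, 0, 1, 0)

pivot columns: 0, 1, 2, 3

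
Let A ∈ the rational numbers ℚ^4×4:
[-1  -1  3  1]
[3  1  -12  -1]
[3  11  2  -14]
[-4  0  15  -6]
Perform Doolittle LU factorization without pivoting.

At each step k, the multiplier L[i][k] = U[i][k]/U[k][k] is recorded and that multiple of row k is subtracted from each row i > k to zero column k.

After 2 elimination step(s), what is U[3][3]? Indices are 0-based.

U[3][3] = -6

[col 0] pivot -1
  R1 -= -3*R0 → (0, -2, -3, 2)  (L[1][0] := -3)
  R2 -= -3*R0 → (0, 8, 11, -11)  (L[2][0] := -3)
  R3 -= 4*R0 → (0, 4, 3, -10)  (L[3][0] := 4)
[col 1] pivot -2
  R2 -= -4*R1 → (0, 0, -1, -3)  (L[2][1] := -4)
  R3 -= -2*R1 → (0, 0, -3, -6)  (L[3][1] := -2)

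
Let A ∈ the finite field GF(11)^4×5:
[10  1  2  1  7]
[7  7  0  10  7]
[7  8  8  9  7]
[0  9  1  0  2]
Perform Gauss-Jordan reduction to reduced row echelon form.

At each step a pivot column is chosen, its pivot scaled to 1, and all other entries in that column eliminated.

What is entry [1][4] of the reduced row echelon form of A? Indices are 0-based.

M[1][4] = 9

[1] R0 /= 10  ⇒  (1, 10, 9, 10, 4)
     R1 -= 7·R0  ⇒  (0, 3, 3, 6, 1)
     R2 -= 7·R0  ⇒  (0, 4, 0, 5, 1)
[2] R1 /= 3  ⇒  (0, 1, 1, 2, 4)
     R0 -= 10·R1  ⇒  (1, 0, 10, 1, 8)
     R2 -= 4·R1  ⇒  (0, 0, 7, 8, 7)
     R3 -= 9·R1  ⇒  (0, 0, 3, 4, 10)
[3] R2 /= 7  ⇒  (0, 0, 1, 9, 1)
     R0 -= 10·R2  ⇒  (1, 0, 0, 10, 9)
     R1 -= 1·R2  ⇒  (0, 1, 0, 4, 3)
     R3 -= 3·R2  ⇒  (0, 0, 0, 10, 7)
[4] R3 /= 10  ⇒  (0, 0, 0, 1, 4)
     R0 -= 10·R3  ⇒  (1, 0, 0, 0, 2)
     R1 -= 4·R3  ⇒  (0, 1, 0, 0, 9)
     R2 -= 9·R3  ⇒  (0, 0, 1, 0, 9)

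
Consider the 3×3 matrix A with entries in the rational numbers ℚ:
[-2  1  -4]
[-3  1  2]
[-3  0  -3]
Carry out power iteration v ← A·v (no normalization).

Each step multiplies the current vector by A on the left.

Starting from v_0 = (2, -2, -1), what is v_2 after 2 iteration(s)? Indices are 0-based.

v_0 = (2, -2, -1).
v_1 = A·v_0 = (-2, -10, -3).
v_2 = A·v_1 = (6, -10, 15).

v_2 = (6, -10, 15)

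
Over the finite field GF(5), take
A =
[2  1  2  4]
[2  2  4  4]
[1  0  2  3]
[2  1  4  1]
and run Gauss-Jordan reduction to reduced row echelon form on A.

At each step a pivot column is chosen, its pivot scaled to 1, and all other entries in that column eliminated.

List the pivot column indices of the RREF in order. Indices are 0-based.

step 1: normalize row 0 (÷2) = (1, 3, 1, 2)
  row 1: subtract 2×row0 = (0, 1, 2, 0)
  row 2: subtract 1×row0 = (0, 2, 1, 1)
  row 3: subtract 2×row0 = (0, 0, 2, 2)
step 2: normalize row 1 (÷1) = (0, 1, 2, 0)
  row 0: subtract 3×row1 = (1, 0, 0, 2)
  row 2: subtract 2×row1 = (0, 0, 2, 1)
step 3: normalize row 2 (÷2) = (0, 0, 1, 3)
  row 1: subtract 2×row2 = (0, 1, 0, 4)
  row 3: subtract 2×row2 = (0, 0, 0, 1)
step 4: normalize row 3 (÷1) = (0, 0, 0, 1)
  row 0: subtract 2×row3 = (1, 0, 0, 0)
  row 1: subtract 4×row3 = (0, 1, 0, 0)
  row 2: subtract 3×row3 = (0, 0, 1, 0)

pivot columns: 0, 1, 2, 3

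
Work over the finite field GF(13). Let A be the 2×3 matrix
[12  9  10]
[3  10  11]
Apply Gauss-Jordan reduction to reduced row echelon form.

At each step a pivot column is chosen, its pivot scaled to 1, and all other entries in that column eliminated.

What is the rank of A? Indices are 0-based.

pivot(0,0)=12: scale R0 → (1, 4, 3)
  clear (1,0): R1 −= (3)R0 → (0, 11, 2)
pivot(1,1)=11: scale R1 → (0, 1, 12)
  clear (0,1): R0 −= (4)R1 → (1, 0, 7)

rank = 2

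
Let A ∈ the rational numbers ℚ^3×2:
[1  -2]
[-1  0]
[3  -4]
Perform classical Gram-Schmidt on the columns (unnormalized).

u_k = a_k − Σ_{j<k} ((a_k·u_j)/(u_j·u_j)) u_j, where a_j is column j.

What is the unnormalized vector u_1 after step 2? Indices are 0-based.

Step 1: u_0 = a_0 = (1, -1, 3).
Step 2: u_1 = a_1 − (-14/11)·u_0 = (-8/11, -14/11, -2/11).

u_1 = (-8/11, -14/11, -2/11)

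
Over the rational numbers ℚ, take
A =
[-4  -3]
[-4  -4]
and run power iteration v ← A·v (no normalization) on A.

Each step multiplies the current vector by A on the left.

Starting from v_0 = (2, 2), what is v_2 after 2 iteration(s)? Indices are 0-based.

v_0 = (2, 2).
v_1 = A·v_0 = (-14, -16).
v_2 = A·v_1 = (104, 120).

v_2 = (104, 120)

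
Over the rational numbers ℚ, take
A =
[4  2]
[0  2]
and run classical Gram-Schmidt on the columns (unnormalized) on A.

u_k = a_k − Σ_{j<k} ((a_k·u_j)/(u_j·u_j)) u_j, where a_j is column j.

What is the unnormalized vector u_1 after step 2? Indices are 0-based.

Step 1: u_0 = a_0 = (4, 0).
Step 2: u_1 = a_1 − (1/2)·u_0 = (0, 2).

u_1 = (0, 2)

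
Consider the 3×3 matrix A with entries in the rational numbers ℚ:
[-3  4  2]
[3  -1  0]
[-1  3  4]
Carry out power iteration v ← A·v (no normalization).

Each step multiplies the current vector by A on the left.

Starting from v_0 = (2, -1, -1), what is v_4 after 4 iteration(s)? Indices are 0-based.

v_0 = (2, -1, -1).
v_1 = A·v_0 = (-12, 7, -9).
v_2 = A·v_1 = (46, -43, -3).
v_3 = A·v_2 = (-316, 181, -187).
v_4 = A·v_3 = (1298, -1129, 111).

v_4 = (1298, -1129, 111)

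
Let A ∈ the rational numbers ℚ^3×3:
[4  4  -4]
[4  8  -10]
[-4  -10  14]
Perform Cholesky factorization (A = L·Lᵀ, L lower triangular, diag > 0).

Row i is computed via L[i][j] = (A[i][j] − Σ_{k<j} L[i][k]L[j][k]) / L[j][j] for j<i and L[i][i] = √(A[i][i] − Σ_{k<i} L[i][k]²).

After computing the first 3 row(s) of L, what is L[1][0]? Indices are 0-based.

Step 1: L[0][0] = √(4) = 2.
  L[1][0] = (4) / L[0][0] = 2.
Step 2: L[1][1] = √(4) = 2.
  L[2][0] = (-4) / L[0][0] = -2.
  L[2][1] = (-6) / L[1][1] = -3.
Step 3: L[2][2] = √(1) = 1.

L[1][0] = 2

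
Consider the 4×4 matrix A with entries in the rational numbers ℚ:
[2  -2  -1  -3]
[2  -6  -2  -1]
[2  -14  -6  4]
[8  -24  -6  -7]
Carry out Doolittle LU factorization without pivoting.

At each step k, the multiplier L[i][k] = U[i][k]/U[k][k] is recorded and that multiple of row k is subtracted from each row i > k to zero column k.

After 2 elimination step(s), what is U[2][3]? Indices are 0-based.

[col 0] pivot 2
  R1 -= 1*R0 → (0, -4, -1, 2)  (L[1][0] := 1)
  R2 -= 1*R0 → (0, -12, -5, 7)  (L[2][0] := 1)
  R3 -= 4*R0 → (0, -16, -2, 5)  (L[3][0] := 4)
[col 1] pivot -4
  R2 -= 3*R1 → (0, 0, -2, 1)  (L[2][1] := 3)
  R3 -= 4*R1 → (0, 0, 2, -3)  (L[3][1] := 4)

U[2][3] = 1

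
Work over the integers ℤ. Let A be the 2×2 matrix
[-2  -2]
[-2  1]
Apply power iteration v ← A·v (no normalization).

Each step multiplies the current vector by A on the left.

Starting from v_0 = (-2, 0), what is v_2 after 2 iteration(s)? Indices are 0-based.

v_0 = (-2, 0).
v_1 = A·v_0 = (4, 4).
v_2 = A·v_1 = (-16, -4).

v_2 = (-16, -4)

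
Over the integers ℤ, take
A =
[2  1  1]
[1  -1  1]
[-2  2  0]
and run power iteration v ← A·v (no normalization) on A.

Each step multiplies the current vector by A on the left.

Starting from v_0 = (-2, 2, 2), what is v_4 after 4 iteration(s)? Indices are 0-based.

v_0 = (-2, 2, 2).
v_1 = A·v_0 = (0, -2, 8).
v_2 = A·v_1 = (6, 10, -4).
v_3 = A·v_2 = (18, -8, 8).
v_4 = A·v_3 = (36, 34, -52).

v_4 = (36, 34, -52)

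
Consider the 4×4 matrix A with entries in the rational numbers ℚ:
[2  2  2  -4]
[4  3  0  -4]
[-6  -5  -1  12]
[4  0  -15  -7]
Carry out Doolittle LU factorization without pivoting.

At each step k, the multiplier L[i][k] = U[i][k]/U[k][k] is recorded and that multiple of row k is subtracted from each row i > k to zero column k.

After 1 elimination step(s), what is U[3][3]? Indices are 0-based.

k=0: U[0][0]=2
  eliminate (1,0): mult=2, new row 1: (0, -1, -4, 4); set L[1][0]=2
  eliminate (2,0): mult=-3, new row 2: (0, 1, 5, 0); set L[2][0]=-3
  eliminate (3,0): mult=2, new row 3: (0, -4, -19, 1); set L[3][0]=2

U[3][3] = 1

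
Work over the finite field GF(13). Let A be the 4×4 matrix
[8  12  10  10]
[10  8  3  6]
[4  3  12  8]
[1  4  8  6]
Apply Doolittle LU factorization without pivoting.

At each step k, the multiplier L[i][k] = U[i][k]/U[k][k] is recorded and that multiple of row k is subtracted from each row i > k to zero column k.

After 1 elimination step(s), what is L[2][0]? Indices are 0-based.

Step 1: pivot at (0,0) is 8.
  row1 ← row1 − (11)·row0  ⇒  L[1][0]=11, U row1=(0, 6, 10, 0)
  row2 ← row2 − (7)·row0  ⇒  L[2][0]=7, U row2=(0, 10, 7, 3)
  row3 ← row3 − (5)·row0  ⇒  L[3][0]=5, U row3=(0, 9, 10, 8)

L[2][0] = 7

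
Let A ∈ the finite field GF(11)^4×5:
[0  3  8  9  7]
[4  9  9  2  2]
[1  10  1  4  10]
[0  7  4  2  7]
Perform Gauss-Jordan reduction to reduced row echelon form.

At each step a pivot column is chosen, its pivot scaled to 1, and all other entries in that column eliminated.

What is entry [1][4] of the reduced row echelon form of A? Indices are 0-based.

M[1][4] = 0

pivot(0,0): swap R0↔R1
pivot(0,0)=4: scale R0 → (1, 5, 5, 6, 6)
  clear (2,0): R2 −= (1)R0 → (0, 5, 7, 9, 4)
pivot(1,1)=3: scale R1 → (0, 1, 10, 3, 6)
  clear (0,1): R0 −= (5)R1 → (1, 0, 10, 2, 9)
  clear (2,1): R2 −= (5)R1 → (0, 0, 1, 5, 7)
  clear (3,1): R3 −= (7)R1 → (0, 0, 0, 3, 9)
pivot(2,2)=1: scale R2 → (0, 0, 1, 5, 7)
  clear (0,2): R0 −= (10)R2 → (1, 0, 0, 7, 5)
  clear (1,2): R1 −= (10)R2 → (0, 1, 0, 8, 2)
pivot(3,3)=3: scale R3 → (0, 0, 0, 1, 3)
  clear (0,3): R0 −= (7)R3 → (1, 0, 0, 0, 6)
  clear (1,3): R1 −= (8)R3 → (0, 1, 0, 0, 0)
  clear (2,3): R2 −= (5)R3 → (0, 0, 1, 0, 3)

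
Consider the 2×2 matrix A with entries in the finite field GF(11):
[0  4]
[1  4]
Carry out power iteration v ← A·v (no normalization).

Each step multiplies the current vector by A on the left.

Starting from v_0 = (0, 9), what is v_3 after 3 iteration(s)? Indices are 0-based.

v_3 = (5, 6)

v_0 = (0, 9).
v_1 = A·v_0 = (3, 3).
v_2 = A·v_1 = (1, 4).
v_3 = A·v_2 = (5, 6).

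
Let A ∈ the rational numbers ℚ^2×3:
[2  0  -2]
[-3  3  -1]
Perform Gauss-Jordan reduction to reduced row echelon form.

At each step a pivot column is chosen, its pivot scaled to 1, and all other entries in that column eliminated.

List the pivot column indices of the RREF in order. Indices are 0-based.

pivot columns: 0, 1

[1] R0 /= 2  ⇒  (1, 0, -1)
     R1 -= -3·R0  ⇒  (0, 3, -4)
[2] R1 /= 3  ⇒  (0, 1, -4/3)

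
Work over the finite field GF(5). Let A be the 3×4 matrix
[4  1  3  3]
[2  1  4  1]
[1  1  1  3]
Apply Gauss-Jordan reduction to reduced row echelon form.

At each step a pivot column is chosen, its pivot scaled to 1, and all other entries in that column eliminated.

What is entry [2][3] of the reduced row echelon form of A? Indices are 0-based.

M[2][3] = 2

pivot(0,0)=4: scale R0 → (1, 4, 2, 2)
  clear (1,0): R1 −= (2)R0 → (0, 3, 0, 2)
  clear (2,0): R2 −= (1)R0 → (0, 2, 4, 1)
pivot(1,1)=3: scale R1 → (0, 1, 0, 4)
  clear (0,1): R0 −= (4)R1 → (1, 0, 2, 1)
  clear (2,1): R2 −= (2)R1 → (0, 0, 4, 3)
pivot(2,2)=4: scale R2 → (0, 0, 1, 2)
  clear (0,2): R0 −= (2)R2 → (1, 0, 0, 2)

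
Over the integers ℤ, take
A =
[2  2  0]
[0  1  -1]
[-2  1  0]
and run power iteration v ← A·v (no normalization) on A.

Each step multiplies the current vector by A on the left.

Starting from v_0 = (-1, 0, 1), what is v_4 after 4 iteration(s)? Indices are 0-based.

v_0 = (-1, 0, 1).
v_1 = A·v_0 = (-2, -1, 2).
v_2 = A·v_1 = (-6, -3, 3).
v_3 = A·v_2 = (-18, -6, 9).
v_4 = A·v_3 = (-48, -15, 30).

v_4 = (-48, -15, 30)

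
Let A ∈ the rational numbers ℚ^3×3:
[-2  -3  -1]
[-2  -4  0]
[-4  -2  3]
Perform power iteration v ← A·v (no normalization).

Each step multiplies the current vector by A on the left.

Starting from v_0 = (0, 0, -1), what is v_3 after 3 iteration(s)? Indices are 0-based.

v_0 = (0, 0, -1).
v_1 = A·v_0 = (1, 0, -3).
v_2 = A·v_1 = (1, -2, -13).
v_3 = A·v_2 = (17, 6, -39).

v_3 = (17, 6, -39)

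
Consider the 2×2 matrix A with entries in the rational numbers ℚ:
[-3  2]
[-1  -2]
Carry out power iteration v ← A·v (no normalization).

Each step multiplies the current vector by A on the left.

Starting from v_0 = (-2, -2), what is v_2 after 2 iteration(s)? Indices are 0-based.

v_0 = (-2, -2).
v_1 = A·v_0 = (2, 6).
v_2 = A·v_1 = (6, -14).

v_2 = (6, -14)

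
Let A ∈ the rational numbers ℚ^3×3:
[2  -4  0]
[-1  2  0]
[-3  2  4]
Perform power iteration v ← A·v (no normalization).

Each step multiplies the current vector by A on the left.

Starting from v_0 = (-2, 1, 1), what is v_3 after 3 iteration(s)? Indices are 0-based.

v_0 = (-2, 1, 1).
v_1 = A·v_0 = (-8, 4, 12).
v_2 = A·v_1 = (-32, 16, 80).
v_3 = A·v_2 = (-128, 64, 448).

v_3 = (-128, 64, 448)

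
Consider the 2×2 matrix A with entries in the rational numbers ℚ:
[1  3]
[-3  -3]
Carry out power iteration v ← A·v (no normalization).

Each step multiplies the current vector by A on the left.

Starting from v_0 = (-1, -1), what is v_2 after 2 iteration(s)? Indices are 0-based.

v_2 = (14, -6)

v_0 = (-1, -1).
v_1 = A·v_0 = (-4, 6).
v_2 = A·v_1 = (14, -6).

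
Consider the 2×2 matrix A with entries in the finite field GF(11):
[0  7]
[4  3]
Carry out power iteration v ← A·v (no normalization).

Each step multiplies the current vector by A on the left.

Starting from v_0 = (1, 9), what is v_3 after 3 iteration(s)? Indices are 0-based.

v_3 = (6, 0)

v_0 = (1, 9).
v_1 = A·v_0 = (8, 9).
v_2 = A·v_1 = (8, 4).
v_3 = A·v_2 = (6, 0).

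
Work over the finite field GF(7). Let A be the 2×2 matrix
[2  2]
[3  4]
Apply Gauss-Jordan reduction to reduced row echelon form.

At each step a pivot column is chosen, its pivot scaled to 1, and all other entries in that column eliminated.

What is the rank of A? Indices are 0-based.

rank = 2

step 1: normalize row 0 (÷2) = (1, 1)
  row 1: subtract 3×row0 = (0, 1)
step 2: normalize row 1 (÷1) = (0, 1)
  row 0: subtract 1×row1 = (1, 0)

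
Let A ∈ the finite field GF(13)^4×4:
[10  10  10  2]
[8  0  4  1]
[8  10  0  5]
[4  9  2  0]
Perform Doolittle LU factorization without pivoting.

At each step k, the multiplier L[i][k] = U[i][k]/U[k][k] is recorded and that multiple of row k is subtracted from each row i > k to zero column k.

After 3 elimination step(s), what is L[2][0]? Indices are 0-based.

k=0: U[0][0]=10
  eliminate (1,0): mult=6, new row 1: (0, 5, 9, 2); set L[1][0]=6
  eliminate (2,0): mult=6, new row 2: (0, 2, 5, 6); set L[2][0]=6
  eliminate (3,0): mult=3, new row 3: (0, 5, 11, 7); set L[3][0]=3
k=1: U[1][1]=5
  eliminate (2,1): mult=3, new row 2: (0, 0, 4, 0); set L[2][1]=3
  eliminate (3,1): mult=1, new row 3: (0, 0, 2, 5); set L[3][1]=1
k=2: U[2][2]=4
  eliminate (3,2): mult=7, new row 3: (0, 0, 0, 5); set L[3][2]=7

L[2][0] = 6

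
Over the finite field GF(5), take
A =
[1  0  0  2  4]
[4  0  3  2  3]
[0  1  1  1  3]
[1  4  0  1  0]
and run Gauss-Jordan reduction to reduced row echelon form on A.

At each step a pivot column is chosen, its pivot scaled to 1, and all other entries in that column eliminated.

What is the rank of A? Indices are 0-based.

[1] R0 /= 1  ⇒  (1, 0, 0, 2, 4)
     R1 -= 4·R0  ⇒  (0, 0, 3, 4, 2)
     R3 -= 1·R0  ⇒  (0, 4, 0, 4, 1)
[2] R1 <-> R2
[2] R1 /= 1  ⇒  (0, 1, 1, 1, 3)
     R3 -= 4·R1  ⇒  (0, 0, 1, 0, 4)
[3] R2 /= 3  ⇒  (0, 0, 1, 3, 4)
     R1 -= 1·R2  ⇒  (0, 1, 0, 3, 4)
     R3 -= 1·R2  ⇒  (0, 0, 0, 2, 0)
[4] R3 /= 2  ⇒  (0, 0, 0, 1, 0)
     R0 -= 2·R3  ⇒  (1, 0, 0, 0, 4)
     R1 -= 3·R3  ⇒  (0, 1, 0, 0, 4)
     R2 -= 3·R3  ⇒  (0, 0, 1, 0, 4)

rank = 4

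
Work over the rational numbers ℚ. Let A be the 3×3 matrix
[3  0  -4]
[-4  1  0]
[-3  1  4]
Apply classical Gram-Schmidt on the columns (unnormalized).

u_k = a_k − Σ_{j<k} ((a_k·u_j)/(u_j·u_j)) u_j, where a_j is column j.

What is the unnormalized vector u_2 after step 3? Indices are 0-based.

Step 1: u_0 = a_0 = (3, -4, -3).
Step 2: u_1 = a_1 − (-7/34)·u_0 = (21/34, 3/17, 13/34).
Step 3: u_2 = a_2 − (-12/17)·u_0 − (-32/19)·u_1 = (-16/19, -48/19, 48/19).

u_2 = (-16/19, -48/19, 48/19)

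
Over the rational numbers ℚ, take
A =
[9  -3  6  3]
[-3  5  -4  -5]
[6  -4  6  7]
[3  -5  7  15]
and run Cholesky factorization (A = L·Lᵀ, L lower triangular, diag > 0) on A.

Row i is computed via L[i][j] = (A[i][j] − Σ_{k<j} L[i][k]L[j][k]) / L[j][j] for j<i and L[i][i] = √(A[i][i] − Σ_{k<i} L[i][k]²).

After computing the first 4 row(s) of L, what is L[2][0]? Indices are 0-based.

L[2][0] = 2

Step 1: L[0][0] = √(9) = 3.
  L[1][0] = (-3) / L[0][0] = -1.
Step 2: L[1][1] = √(4) = 2.
  L[2][0] = (6) / L[0][0] = 2.
  L[2][1] = (-2) / L[1][1] = -1.
Step 3: L[2][2] = √(1) = 1.
  L[3][0] = (3) / L[0][0] = 1.
  L[3][1] = (-4) / L[1][1] = -2.
  L[3][2] = (3) / L[2][2] = 3.
Step 4: L[3][3] = √(1) = 1.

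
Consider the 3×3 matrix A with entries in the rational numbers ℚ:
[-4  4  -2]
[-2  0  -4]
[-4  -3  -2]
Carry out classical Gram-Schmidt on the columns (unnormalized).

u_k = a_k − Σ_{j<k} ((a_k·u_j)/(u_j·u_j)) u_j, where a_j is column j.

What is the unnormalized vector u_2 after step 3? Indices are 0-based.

u_2 = (126/221, -588/221, 168/221)

Step 1: u_0 = a_0 = (-4, -2, -4).
Step 2: u_1 = a_1 − (-1/9)·u_0 = (32/9, -2/9, -31/9).
Step 3: u_2 = a_2 − (2/3)·u_0 − (6/221)·u_1 = (126/221, -588/221, 168/221).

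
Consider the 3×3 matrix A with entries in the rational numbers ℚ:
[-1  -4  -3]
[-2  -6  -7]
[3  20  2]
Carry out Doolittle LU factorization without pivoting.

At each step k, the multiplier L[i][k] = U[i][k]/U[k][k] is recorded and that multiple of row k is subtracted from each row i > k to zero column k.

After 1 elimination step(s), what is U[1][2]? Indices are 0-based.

Step 1: pivot at (0,0) is -1.
  row1 ← row1 − (2)·row0  ⇒  L[1][0]=2, U row1=(0, 2, -1)
  row2 ← row2 − (-3)·row0  ⇒  L[2][0]=-3, U row2=(0, 8, -7)

U[1][2] = -1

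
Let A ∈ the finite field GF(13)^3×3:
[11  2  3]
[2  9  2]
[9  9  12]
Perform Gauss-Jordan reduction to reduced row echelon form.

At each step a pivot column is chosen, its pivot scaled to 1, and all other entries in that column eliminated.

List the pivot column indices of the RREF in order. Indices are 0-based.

[1] R0 /= 11  ⇒  (1, 12, 5)
     R1 -= 2·R0  ⇒  (0, 11, 5)
     R2 -= 9·R0  ⇒  (0, 5, 6)
[2] R1 /= 11  ⇒  (0, 1, 4)
     R0 -= 12·R1  ⇒  (1, 0, 9)
     R2 -= 5·R1  ⇒  (0, 0, 12)
[3] R2 /= 12  ⇒  (0, 0, 1)
     R0 -= 9·R2  ⇒  (1, 0, 0)
     R1 -= 4·R2  ⇒  (0, 1, 0)

pivot columns: 0, 1, 2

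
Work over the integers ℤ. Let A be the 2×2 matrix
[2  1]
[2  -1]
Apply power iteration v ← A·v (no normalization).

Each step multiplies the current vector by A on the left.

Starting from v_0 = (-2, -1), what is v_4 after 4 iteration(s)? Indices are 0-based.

v_0 = (-2, -1).
v_1 = A·v_0 = (-5, -3).
v_2 = A·v_1 = (-13, -7).
v_3 = A·v_2 = (-33, -19).
v_4 = A·v_3 = (-85, -47).

v_4 = (-85, -47)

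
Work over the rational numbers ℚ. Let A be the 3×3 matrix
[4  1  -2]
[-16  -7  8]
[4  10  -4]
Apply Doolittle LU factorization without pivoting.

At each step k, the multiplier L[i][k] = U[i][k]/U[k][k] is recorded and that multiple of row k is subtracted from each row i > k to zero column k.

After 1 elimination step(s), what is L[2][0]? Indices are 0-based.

[col 0] pivot 4
  R1 -= -4*R0 → (0, -3, 0)  (L[1][0] := -4)
  R2 -= 1*R0 → (0, 9, -2)  (L[2][0] := 1)

L[2][0] = 1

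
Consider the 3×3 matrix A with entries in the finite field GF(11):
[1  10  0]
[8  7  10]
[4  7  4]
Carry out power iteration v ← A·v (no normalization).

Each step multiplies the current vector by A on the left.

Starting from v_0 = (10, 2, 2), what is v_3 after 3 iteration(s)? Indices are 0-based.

v_3 = (7, 0, 6)

v_0 = (10, 2, 2).
v_1 = A·v_0 = (8, 4, 7).
v_2 = A·v_1 = (4, 8, 0).
v_3 = A·v_2 = (7, 0, 6).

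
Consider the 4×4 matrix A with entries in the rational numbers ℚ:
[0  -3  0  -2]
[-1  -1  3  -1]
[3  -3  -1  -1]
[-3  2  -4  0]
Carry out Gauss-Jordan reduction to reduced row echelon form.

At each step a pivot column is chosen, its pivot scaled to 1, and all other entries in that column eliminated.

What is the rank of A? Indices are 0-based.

step 1: exchange rows 0,1
step 1: normalize row 0 (÷-1) = (1, 1, -3, 1)
  row 2: subtract 3×row0 = (0, -6, 8, -4)
  row 3: subtract -3×row0 = (0, 5, -13, 3)
step 2: normalize row 1 (÷-3) = (0, 1, 0, 2/3)
  row 0: subtract 1×row1 = (1, 0, -3, 1/3)
  row 2: subtract -6×row1 = (0, 0, 8, 0)
  row 3: subtract 5×row1 = (0, 0, -13, -1/3)
step 3: normalize row 2 (÷8) = (0, 0, 1, 0)
  row 0: subtract -3×row2 = (1, 0, 0, 1/3)
  row 3: subtract -13×row2 = (0, 0, 0, -1/3)
step 4: normalize row 3 (÷-1/3) = (0, 0, 0, 1)
  row 0: subtract 1/3×row3 = (1, 0, 0, 0)
  row 1: subtract 2/3×row3 = (0, 1, 0, 0)

rank = 4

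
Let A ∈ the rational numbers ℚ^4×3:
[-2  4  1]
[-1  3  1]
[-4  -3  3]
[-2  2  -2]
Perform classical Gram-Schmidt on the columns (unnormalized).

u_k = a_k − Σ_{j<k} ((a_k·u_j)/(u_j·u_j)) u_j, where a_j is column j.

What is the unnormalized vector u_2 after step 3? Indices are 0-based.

Step 1: u_0 = a_0 = (-2, -1, -4, -2).
Step 2: u_1 = a_1 − (-3/25)·u_0 = (94/25, 72/25, -87/25, 44/25).
Step 3: u_2 = a_2 − (-11/25)·u_0 − (-183/941)·u_1 = (801/941, 1054/941, 530/941, -2388/941).

u_2 = (801/941, 1054/941, 530/941, -2388/941)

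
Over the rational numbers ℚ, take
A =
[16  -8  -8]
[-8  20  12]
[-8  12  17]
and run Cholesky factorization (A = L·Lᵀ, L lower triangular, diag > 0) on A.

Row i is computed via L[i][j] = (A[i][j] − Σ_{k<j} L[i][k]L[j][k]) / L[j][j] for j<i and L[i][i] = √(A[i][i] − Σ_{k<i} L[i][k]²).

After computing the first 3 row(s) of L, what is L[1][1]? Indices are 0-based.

L[1][1] = 4

Step 1: L[0][0] = √(16) = 4.
  L[1][0] = (-8) / L[0][0] = -2.
Step 2: L[1][1] = √(16) = 4.
  L[2][0] = (-8) / L[0][0] = -2.
  L[2][1] = (8) / L[1][1] = 2.
Step 3: L[2][2] = √(9) = 3.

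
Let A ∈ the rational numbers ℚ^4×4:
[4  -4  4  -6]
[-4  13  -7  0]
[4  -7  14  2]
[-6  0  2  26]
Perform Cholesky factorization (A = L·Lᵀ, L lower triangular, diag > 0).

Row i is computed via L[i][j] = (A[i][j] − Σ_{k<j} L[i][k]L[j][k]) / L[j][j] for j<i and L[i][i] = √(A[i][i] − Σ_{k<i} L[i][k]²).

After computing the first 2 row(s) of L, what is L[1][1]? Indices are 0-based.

Step 1: L[0][0] = √(4) = 2.
  L[1][0] = (-4) / L[0][0] = -2.
Step 2: L[1][1] = √(9) = 3.

L[1][1] = 3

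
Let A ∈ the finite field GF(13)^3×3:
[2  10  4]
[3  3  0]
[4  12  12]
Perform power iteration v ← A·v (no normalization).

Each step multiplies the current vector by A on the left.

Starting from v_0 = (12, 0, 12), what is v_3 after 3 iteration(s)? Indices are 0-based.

v_0 = (12, 0, 12).
v_1 = A·v_0 = (7, 10, 10).
v_2 = A·v_1 = (11, 12, 8).
v_3 = A·v_2 = (5, 4, 11).

v_3 = (5, 4, 11)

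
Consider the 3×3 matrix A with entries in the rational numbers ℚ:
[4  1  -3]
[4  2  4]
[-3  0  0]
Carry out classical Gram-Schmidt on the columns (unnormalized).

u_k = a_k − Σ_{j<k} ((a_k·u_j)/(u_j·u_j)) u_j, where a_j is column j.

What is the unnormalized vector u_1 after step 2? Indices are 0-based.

u_1 = (-7/41, 34/41, 36/41)

Step 1: u_0 = a_0 = (4, 4, -3).
Step 2: u_1 = a_1 − (12/41)·u_0 = (-7/41, 34/41, 36/41).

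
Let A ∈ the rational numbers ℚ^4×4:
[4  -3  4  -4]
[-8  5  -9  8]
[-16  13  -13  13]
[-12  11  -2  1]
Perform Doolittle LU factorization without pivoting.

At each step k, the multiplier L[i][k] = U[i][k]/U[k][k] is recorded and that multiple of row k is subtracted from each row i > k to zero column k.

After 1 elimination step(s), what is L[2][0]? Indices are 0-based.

L[2][0] = -4

[col 0] pivot 4
  R1 -= -2*R0 → (0, -1, -1, 0)  (L[1][0] := -2)
  R2 -= -4*R0 → (0, 1, 3, -3)  (L[2][0] := -4)
  R3 -= -3*R0 → (0, 2, 10, -11)  (L[3][0] := -3)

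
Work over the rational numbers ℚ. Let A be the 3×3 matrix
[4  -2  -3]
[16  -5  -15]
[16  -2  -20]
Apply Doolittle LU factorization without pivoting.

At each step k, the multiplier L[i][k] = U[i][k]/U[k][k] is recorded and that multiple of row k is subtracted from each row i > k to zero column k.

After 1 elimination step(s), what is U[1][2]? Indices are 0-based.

U[1][2] = -3

Step 1: pivot at (0,0) is 4.
  row1 ← row1 − (4)·row0  ⇒  L[1][0]=4, U row1=(0, 3, -3)
  row2 ← row2 − (4)·row0  ⇒  L[2][0]=4, U row2=(0, 6, -8)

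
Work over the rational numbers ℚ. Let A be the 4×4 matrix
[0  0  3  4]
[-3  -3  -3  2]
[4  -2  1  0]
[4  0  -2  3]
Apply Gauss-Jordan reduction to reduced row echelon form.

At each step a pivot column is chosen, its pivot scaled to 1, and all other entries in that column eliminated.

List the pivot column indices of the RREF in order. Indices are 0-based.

pivot columns: 0, 1, 2, 3

pivot(0,0): swap R0↔R1
pivot(0,0)=-3: scale R0 → (1, 1, 1, -2/3)
  clear (2,0): R2 −= (4)R0 → (0, -6, -3, 8/3)
  clear (3,0): R3 −= (4)R0 → (0, -4, -6, 17/3)
pivot(1,1): swap R1↔R2
pivot(1,1)=-6: scale R1 → (0, 1, 1/2, -4/9)
  clear (0,1): R0 −= (1)R1 → (1, 0, 1/2, -2/9)
  clear (3,1): R3 −= (-4)R1 → (0, 0, -4, 35/9)
pivot(2,2)=3: scale R2 → (0, 0, 1, 4/3)
  clear (0,2): R0 −= (1/2)R2 → (1, 0, 0, -8/9)
  clear (1,2): R1 −= (1/2)R2 → (0, 1, 0, -10/9)
  clear (3,2): R3 −= (-4)R2 → (0, 0, 0, 83/9)
pivot(3,3)=83/9: scale R3 → (0, 0, 0, 1)
  clear (0,3): R0 −= (-8/9)R3 → (1, 0, 0, 0)
  clear (1,3): R1 −= (-10/9)R3 → (0, 1, 0, 0)
  clear (2,3): R2 −= (4/3)R3 → (0, 0, 1, 0)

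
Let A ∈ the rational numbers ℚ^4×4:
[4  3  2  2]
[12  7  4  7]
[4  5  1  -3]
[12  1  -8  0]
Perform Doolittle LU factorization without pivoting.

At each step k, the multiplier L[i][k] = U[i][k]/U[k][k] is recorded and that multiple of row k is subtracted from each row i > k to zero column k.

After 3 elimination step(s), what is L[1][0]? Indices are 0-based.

Step 1: pivot at (0,0) is 4.
  row1 ← row1 − (3)·row0  ⇒  L[1][0]=3, U row1=(0, -2, -2, 1)
  row2 ← row2 − (1)·row0  ⇒  L[2][0]=1, U row2=(0, 2, -1, -5)
  row3 ← row3 − (3)·row0  ⇒  L[3][0]=3, U row3=(0, -8, -14, -6)
Step 2: pivot at (1,1) is -2.
  row2 ← row2 − (-1)·row1  ⇒  L[2][1]=-1, U row2=(0, 0, -3, -4)
  row3 ← row3 − (4)·row1  ⇒  L[3][1]=4, U row3=(0, 0, -6, -10)
Step 3: pivot at (2,2) is -3.
  row3 ← row3 − (2)·row2  ⇒  L[3][2]=2, U row3=(0, 0, 0, -2)

L[1][0] = 3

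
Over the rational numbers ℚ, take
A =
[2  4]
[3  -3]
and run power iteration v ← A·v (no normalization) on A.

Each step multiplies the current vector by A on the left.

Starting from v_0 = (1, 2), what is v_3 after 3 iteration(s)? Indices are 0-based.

v_3 = (172, -93)

v_0 = (1, 2).
v_1 = A·v_0 = (10, -3).
v_2 = A·v_1 = (8, 39).
v_3 = A·v_2 = (172, -93).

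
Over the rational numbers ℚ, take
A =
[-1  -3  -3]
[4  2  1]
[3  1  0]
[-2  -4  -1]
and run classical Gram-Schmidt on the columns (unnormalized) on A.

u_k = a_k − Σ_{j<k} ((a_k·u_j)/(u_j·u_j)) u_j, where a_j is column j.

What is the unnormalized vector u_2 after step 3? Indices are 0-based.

Step 1: u_0 = a_0 = (-1, 4, 3, -2).
Step 2: u_1 = a_1 − (11/15)·u_0 = (-34/15, -14/15, -6/5, -38/15).
Step 3: u_2 = a_2 − (3/10)·u_0 − (63/104)·u_1 = (-69/52, 19/52, -9/52, 59/52).

u_2 = (-69/52, 19/52, -9/52, 59/52)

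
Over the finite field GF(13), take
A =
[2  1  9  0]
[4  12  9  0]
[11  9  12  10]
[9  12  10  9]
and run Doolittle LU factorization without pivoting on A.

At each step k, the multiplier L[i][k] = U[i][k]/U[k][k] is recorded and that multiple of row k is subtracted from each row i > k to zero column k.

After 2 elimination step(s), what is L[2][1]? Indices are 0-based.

k=0: U[0][0]=2
  eliminate (1,0): mult=2, new row 1: (0, 10, 4, 0); set L[1][0]=2
  eliminate (2,0): mult=12, new row 2: (0, 10, 8, 10); set L[2][0]=12
  eliminate (3,0): mult=11, new row 3: (0, 1, 2, 9); set L[3][0]=11
k=1: U[1][1]=10
  eliminate (2,1): mult=1, new row 2: (0, 0, 4, 10); set L[2][1]=1
  eliminate (3,1): mult=4, new row 3: (0, 0, 12, 9); set L[3][1]=4

L[2][1] = 1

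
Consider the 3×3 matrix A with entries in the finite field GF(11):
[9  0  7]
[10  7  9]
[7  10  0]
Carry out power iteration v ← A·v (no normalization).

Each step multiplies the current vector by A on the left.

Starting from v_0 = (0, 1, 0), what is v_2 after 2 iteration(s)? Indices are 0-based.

v_2 = (4, 7, 4)

v_0 = (0, 1, 0).
v_1 = A·v_0 = (0, 7, 10).
v_2 = A·v_1 = (4, 7, 4).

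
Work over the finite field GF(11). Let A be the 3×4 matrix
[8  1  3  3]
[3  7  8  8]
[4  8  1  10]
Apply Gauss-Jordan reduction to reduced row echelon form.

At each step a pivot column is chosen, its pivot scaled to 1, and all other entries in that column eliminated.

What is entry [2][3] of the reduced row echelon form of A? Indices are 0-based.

pivot(0,0)=8: scale R0 → (1, 7, 10, 10)
  clear (1,0): R1 −= (3)R0 → (0, 8, 0, 0)
  clear (2,0): R2 −= (4)R0 → (0, 2, 5, 3)
pivot(1,1)=8: scale R1 → (0, 1, 0, 0)
  clear (0,1): R0 −= (7)R1 → (1, 0, 10, 10)
  clear (2,1): R2 −= (2)R1 → (0, 0, 5, 3)
pivot(2,2)=5: scale R2 → (0, 0, 1, 5)
  clear (0,2): R0 −= (10)R2 → (1, 0, 0, 4)

M[2][3] = 5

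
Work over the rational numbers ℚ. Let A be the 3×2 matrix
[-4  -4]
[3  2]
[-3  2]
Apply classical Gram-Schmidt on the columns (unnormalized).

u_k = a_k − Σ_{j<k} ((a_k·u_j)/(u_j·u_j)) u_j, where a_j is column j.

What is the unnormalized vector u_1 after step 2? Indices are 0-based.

Step 1: u_0 = a_0 = (-4, 3, -3).
Step 2: u_1 = a_1 − (8/17)·u_0 = (-36/17, 10/17, 58/17).

u_1 = (-36/17, 10/17, 58/17)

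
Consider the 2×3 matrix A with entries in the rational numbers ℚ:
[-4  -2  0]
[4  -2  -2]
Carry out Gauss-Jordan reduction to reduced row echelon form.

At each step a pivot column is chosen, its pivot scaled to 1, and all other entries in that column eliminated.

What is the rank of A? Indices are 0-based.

rank = 2

step 1: normalize row 0 (÷-4) = (1, 1/2, 0)
  row 1: subtract 4×row0 = (0, -4, -2)
step 2: normalize row 1 (÷-4) = (0, 1, 1/2)
  row 0: subtract 1/2×row1 = (1, 0, -1/4)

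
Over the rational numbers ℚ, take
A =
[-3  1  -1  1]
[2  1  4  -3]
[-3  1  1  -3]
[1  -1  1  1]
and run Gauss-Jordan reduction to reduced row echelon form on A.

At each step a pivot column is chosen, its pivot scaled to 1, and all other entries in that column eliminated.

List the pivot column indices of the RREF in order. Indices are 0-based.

step 1: normalize row 0 (÷-3) = (1, -1/3, 1/3, -1/3)
  row 1: subtract 2×row0 = (0, 5/3, 10/3, -7/3)
  row 2: subtract -3×row0 = (0, 0, 2, -4)
  row 3: subtract 1×row0 = (0, -2/3, 2/3, 4/3)
step 2: normalize row 1 (÷5/3) = (0, 1, 2, -7/5)
  row 0: subtract -1/3×row1 = (1, 0, 1, -4/5)
  row 3: subtract -2/3×row1 = (0, 0, 2, 2/5)
step 3: normalize row 2 (÷2) = (0, 0, 1, -2)
  row 0: subtract 1×row2 = (1, 0, 0, 6/5)
  row 1: subtract 2×row2 = (0, 1, 0, 13/5)
  row 3: subtract 2×row2 = (0, 0, 0, 22/5)
step 4: normalize row 3 (÷22/5) = (0, 0, 0, 1)
  row 0: subtract 6/5×row3 = (1, 0, 0, 0)
  row 1: subtract 13/5×row3 = (0, 1, 0, 0)
  row 2: subtract -2×row3 = (0, 0, 1, 0)

pivot columns: 0, 1, 2, 3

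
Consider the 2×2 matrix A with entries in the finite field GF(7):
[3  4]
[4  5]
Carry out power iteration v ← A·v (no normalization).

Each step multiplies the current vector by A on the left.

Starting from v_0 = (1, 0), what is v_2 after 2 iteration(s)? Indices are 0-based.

v_0 = (1, 0).
v_1 = A·v_0 = (3, 4).
v_2 = A·v_1 = (4, 4).

v_2 = (4, 4)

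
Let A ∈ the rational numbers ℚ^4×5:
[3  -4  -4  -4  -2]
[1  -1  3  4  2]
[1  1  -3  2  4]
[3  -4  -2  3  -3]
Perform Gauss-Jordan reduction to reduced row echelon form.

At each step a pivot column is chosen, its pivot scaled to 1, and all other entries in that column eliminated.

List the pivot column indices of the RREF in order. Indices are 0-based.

[1] R0 /= 3  ⇒  (1, -4/3, -4/3, -4/3, -2/3)
     R1 -= 1·R0  ⇒  (0, 1/3, 13/3, 16/3, 8/3)
     R2 -= 1·R0  ⇒  (0, 7/3, -5/3, 10/3, 14/3)
     R3 -= 3·R0  ⇒  (0, 0, 2, 7, -1)
[2] R1 /= 1/3  ⇒  (0, 1, 13, 16, 8)
     R0 -= -4/3·R1  ⇒  (1, 0, 16, 20, 10)
     R2 -= 7/3·R1  ⇒  (0, 0, -32, -34, -14)
[3] R2 /= -32  ⇒  (0, 0, 1, 17/16, 7/16)
     R0 -= 16·R2  ⇒  (1, 0, 0, 3, 3)
     R1 -= 13·R2  ⇒  (0, 1, 0, 35/16, 37/16)
     R3 -= 2·R2  ⇒  (0, 0, 0, 39/8, -15/8)
[4] R3 /= 39/8  ⇒  (0, 0, 0, 1, -5/13)
     R0 -= 3·R3  ⇒  (1, 0, 0, 0, 54/13)
     R1 -= 35/16·R3  ⇒  (0, 1, 0, 0, 41/13)
     R2 -= 17/16·R3  ⇒  (0, 0, 1, 0, 11/13)

pivot columns: 0, 1, 2, 3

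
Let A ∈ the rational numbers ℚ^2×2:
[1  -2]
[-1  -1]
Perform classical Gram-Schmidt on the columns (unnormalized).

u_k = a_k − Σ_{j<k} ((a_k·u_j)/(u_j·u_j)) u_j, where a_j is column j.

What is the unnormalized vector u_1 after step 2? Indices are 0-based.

Step 1: u_0 = a_0 = (1, -1).
Step 2: u_1 = a_1 − (-1/2)·u_0 = (-3/2, -3/2).

u_1 = (-3/2, -3/2)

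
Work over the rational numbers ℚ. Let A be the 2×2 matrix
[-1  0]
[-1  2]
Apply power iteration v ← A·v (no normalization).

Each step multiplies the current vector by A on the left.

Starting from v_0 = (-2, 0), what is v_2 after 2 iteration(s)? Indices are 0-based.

v_0 = (-2, 0).
v_1 = A·v_0 = (2, 2).
v_2 = A·v_1 = (-2, 2).

v_2 = (-2, 2)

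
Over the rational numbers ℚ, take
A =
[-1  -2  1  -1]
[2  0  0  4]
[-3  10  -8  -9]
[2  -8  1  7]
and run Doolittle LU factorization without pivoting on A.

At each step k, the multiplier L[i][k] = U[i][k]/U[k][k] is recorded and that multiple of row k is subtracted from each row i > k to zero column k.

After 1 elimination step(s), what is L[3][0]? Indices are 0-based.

Step 1: pivot at (0,0) is -1.
  row1 ← row1 − (-2)·row0  ⇒  L[1][0]=-2, U row1=(0, -4, 2, 2)
  row2 ← row2 − (3)·row0  ⇒  L[2][0]=3, U row2=(0, 16, -11, -6)
  row3 ← row3 − (-2)·row0  ⇒  L[3][0]=-2, U row3=(0, -12, 3, 5)

L[3][0] = -2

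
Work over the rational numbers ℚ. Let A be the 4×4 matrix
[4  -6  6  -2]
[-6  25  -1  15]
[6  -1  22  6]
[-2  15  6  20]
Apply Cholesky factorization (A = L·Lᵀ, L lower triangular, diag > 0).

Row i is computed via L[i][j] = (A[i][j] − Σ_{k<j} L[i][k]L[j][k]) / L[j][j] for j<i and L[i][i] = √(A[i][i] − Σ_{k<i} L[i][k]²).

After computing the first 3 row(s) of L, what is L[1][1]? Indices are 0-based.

Step 1: L[0][0] = √(4) = 2.
  L[1][0] = (-6) / L[0][0] = -3.
Step 2: L[1][1] = √(16) = 4.
  L[2][0] = (6) / L[0][0] = 3.
  L[2][1] = (8) / L[1][1] = 2.
Step 3: L[2][2] = √(9) = 3.

L[1][1] = 4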